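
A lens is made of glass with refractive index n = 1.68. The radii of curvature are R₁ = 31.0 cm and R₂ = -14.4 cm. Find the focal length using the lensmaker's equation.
1/f = (n − 1)(1/R₁ − 1/R₂) → f = 14.46 cm (converging lens)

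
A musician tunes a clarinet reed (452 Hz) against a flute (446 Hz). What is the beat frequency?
6 Hz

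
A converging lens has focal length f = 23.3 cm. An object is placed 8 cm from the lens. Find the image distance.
1/di = 1/f − 1/do → di = -12.18 cm (virtual image)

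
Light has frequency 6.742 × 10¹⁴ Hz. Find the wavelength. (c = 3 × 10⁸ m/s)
λ = c/f = 445 nm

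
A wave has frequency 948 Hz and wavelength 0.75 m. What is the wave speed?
v = fλ = 711 m/s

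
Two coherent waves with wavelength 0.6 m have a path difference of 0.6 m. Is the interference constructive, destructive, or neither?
constructive — path difference = 1λ, a whole number of wavelengths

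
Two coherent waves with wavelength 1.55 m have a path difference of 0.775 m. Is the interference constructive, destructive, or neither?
destructive — path difference = 0.5λ, an odd multiple of λ/2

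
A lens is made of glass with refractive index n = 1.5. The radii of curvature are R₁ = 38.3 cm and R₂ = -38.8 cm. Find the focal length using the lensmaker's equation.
1/f = (n − 1)(1/R₁ − 1/R₂) → f = 38.55 cm (converging lens)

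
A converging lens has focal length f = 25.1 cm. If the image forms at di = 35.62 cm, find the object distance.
1/do = 1/f − 1/di → do = 84.99 cm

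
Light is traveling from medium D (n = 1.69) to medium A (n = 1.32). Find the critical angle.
θc = arcsin(n₂/n₁) = 51.36°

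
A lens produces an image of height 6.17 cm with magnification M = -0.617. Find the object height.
ho = |hi|/|M| = 10 cm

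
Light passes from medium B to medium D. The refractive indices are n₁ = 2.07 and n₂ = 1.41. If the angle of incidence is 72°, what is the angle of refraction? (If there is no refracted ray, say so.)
sin θ₂ = (n₁/n₂)·sin θ₁ = 1.396 > 1, so there is no refracted ray — the light undergoes total internal reflection.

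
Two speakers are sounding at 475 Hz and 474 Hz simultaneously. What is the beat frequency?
1 Hz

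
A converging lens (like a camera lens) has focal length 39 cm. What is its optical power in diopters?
P = 1/f = 2.564 D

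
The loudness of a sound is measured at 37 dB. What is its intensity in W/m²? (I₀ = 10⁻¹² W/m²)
I = I₀·10^(β/10) = 5.01 × 10⁻⁹ W/m²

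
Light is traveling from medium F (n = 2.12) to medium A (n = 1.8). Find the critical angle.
θc = arcsin(n₂/n₁) = 58.11°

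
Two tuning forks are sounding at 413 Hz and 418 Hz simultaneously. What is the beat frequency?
5 Hz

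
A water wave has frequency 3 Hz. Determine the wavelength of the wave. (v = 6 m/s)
λ = v/f = 2 m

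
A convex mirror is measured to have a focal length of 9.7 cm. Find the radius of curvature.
R = 2|f| = 19.4 cm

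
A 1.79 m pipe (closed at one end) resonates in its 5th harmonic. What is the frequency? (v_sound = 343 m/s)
fₙ = nv/(4L) = 239.5 Hz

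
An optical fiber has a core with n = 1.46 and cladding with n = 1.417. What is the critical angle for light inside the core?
θc = arcsin(n_cladding/n_core) = 76.06°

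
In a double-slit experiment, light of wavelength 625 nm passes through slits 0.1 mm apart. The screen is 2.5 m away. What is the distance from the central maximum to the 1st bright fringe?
y = mλL/d = 15.62 mm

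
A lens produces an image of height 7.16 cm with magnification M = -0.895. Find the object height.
ho = |hi|/|M| = 8 cm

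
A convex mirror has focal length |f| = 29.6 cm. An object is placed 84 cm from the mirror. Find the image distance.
f = −29.6 cm (convex); 1/di = 1/f − 1/do → di = -21.89 cm (virtual image, behind mirror)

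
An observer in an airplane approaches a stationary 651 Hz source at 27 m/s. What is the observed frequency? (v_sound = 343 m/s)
f_obs = f·(v + v_o)/v = 702.2 Hz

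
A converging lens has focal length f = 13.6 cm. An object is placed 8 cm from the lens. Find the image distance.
1/di = 1/f − 1/do → di = -19.43 cm (virtual image)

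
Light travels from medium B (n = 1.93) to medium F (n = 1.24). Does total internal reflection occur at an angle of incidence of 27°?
θc = arcsin(n₂/n₁) = 39.98°; 27° < θc, so no — the ray refracts.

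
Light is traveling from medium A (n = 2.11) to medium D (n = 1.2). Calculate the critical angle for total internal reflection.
θc = arcsin(n₂/n₁) = 34.66°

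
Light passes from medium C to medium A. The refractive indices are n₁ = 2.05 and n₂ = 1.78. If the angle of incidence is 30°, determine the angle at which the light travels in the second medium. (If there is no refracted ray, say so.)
sin θ₂ = (n₁/n₂)·sin θ₁ = 0.5758 → θ₂ = 35.16°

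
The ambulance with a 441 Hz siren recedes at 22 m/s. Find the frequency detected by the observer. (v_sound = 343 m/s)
f_obs = f·v/(v + v_s) = 414.4 Hz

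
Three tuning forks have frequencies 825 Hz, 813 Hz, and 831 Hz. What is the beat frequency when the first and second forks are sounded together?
12 Hz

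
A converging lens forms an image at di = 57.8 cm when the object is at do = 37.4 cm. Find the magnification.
M = −di/do = -1.545 (inverted image)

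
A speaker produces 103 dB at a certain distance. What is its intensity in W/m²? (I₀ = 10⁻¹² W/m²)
I = I₀·10^(β/10) = 2.00 × 10⁻² W/m²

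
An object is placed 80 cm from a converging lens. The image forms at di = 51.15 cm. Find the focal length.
1/f = 1/do + 1/di → f = 31.2 cm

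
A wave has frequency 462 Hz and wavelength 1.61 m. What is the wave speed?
v = fλ = 743.8 m/s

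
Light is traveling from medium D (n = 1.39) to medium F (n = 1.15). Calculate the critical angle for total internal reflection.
θc = arcsin(n₂/n₁) = 55.83°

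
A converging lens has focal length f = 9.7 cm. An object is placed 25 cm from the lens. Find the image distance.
1/di = 1/f − 1/do → di = 15.85 cm (real image)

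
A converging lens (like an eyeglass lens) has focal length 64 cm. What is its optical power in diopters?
P = 1/f = 1.562 D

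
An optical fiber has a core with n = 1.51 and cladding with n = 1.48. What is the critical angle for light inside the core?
θc = arcsin(n_cladding/n_core) = 78.56°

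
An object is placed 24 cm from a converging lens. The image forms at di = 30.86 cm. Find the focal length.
1/f = 1/do + 1/di → f = 13.5 cm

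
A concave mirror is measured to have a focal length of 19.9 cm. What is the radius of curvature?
R = 2|f| = 39.8 cm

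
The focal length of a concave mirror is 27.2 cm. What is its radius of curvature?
R = 2|f| = 54.4 cm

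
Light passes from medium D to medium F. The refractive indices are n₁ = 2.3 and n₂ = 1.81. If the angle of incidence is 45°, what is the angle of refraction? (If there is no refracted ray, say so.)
sin θ₂ = (n₁/n₂)·sin θ₁ = 0.8985 → θ₂ = 63.97°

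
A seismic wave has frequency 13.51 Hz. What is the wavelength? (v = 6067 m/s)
λ = v/f = 449.1 m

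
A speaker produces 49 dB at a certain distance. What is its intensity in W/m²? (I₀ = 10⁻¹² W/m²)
I = I₀·10^(β/10) = 7.94 × 10⁻⁸ W/m²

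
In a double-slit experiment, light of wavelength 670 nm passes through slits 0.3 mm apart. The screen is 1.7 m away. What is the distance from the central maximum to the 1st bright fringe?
y = mλL/d = 3.797 mm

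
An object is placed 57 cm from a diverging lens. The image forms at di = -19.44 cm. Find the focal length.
1/f = 1/do + 1/di → f = -29.5 cm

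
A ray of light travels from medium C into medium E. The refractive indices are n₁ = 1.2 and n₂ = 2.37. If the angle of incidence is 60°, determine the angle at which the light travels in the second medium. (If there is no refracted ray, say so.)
sin θ₂ = (n₁/n₂)·sin θ₁ = 0.4385 → θ₂ = 26.01°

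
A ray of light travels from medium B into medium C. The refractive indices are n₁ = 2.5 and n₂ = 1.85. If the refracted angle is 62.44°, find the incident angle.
sin θ₁ = (n₂/n₁)·sin θ₂ → θ₁ = 41°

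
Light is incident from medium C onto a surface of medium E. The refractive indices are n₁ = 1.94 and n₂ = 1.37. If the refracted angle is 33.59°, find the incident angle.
sin θ₁ = (n₂/n₁)·sin θ₂ → θ₁ = 23°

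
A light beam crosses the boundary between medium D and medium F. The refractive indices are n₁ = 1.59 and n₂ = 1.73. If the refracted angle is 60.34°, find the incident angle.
sin θ₁ = (n₂/n₁)·sin θ₂ → θ₁ = 71°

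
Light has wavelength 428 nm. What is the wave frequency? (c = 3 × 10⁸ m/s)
f = c/λ = 7.009 × 10¹⁴ Hz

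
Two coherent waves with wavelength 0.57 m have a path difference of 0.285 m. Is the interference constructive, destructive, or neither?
destructive — path difference = 0.5λ, an odd multiple of λ/2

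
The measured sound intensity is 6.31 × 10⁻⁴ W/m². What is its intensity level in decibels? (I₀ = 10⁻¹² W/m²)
β = 10·log₁₀(I/I₀) = 88 dB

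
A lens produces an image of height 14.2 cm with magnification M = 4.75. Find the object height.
ho = |hi|/|M| = 2.989 cm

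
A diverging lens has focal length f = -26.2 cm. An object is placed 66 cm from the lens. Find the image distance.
1/di = 1/f − 1/do → di = -18.75 cm (virtual image)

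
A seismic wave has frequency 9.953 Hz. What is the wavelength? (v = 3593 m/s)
λ = v/f = 361 m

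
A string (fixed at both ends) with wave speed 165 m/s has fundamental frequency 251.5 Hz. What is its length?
L = v/(2f₁) = 0.328 m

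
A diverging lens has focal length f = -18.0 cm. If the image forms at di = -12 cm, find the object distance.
1/do = 1/f − 1/di → do = 36 cm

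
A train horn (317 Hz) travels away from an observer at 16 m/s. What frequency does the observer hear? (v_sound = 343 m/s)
f_obs = f·v/(v + v_s) = 302.9 Hz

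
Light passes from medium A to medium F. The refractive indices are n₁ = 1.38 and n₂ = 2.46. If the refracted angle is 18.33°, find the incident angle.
sin θ₁ = (n₂/n₁)·sin θ₂ → θ₁ = 34.1°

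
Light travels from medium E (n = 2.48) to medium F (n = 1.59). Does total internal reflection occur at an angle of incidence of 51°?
θc = arcsin(n₂/n₁) = 39.88°; 51° > θc, so yes — total internal reflection.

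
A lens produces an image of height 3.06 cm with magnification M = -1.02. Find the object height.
ho = |hi|/|M| = 3 cm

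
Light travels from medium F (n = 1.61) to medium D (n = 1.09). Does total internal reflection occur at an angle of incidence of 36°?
θc = arcsin(n₂/n₁) = 42.61°; 36° < θc, so no — the ray refracts.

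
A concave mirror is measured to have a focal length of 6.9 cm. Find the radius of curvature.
R = 2|f| = 13.8 cm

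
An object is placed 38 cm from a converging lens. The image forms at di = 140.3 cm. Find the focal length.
1/f = 1/do + 1/di → f = 29.9 cm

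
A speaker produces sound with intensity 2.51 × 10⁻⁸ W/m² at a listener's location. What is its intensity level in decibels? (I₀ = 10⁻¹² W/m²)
β = 10·log₁₀(I/I₀) = 44 dB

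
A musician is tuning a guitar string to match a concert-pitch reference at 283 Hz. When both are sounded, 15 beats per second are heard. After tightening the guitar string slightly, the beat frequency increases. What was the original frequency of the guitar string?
298 Hz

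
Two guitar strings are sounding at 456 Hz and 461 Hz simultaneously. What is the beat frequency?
5 Hz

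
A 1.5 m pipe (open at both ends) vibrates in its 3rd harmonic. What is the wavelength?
λₙ = 2L/n = 1 m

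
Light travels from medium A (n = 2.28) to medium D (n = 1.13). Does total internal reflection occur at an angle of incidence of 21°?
θc = arcsin(n₂/n₁) = 29.71°; 21° < θc, so no — the ray refracts.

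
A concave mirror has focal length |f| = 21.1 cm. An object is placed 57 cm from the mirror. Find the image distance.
f = +21.1 cm (concave); 1/di = 1/f − 1/do → di = 33.5 cm (real image, in front of mirror)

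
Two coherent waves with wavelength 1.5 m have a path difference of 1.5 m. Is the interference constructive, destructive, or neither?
constructive — path difference = 1λ, a whole number of wavelengths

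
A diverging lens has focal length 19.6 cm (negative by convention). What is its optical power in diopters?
P = 1/f = -5.102 D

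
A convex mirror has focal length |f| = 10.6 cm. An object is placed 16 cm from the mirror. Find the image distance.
f = −10.6 cm (convex); 1/di = 1/f − 1/do → di = -6.376 cm (virtual image, behind mirror)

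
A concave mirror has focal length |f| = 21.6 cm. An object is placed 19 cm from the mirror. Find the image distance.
f = +21.6 cm (concave); 1/di = 1/f − 1/do → di = -157.8 cm (virtual image, behind mirror)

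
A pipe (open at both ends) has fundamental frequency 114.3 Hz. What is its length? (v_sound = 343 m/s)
L = v/(2f₁) = 1.5 m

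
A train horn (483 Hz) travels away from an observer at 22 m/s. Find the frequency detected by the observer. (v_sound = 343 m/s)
f_obs = f·v/(v + v_s) = 453.9 Hz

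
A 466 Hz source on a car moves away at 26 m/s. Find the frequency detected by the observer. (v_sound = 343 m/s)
f_obs = f·v/(v + v_s) = 433.2 Hz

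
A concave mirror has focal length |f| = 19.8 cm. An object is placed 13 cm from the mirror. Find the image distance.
f = +19.8 cm (concave); 1/di = 1/f − 1/do → di = -37.85 cm (virtual image, behind mirror)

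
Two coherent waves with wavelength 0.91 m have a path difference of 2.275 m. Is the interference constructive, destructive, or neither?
destructive — path difference = 2.5λ, an odd multiple of λ/2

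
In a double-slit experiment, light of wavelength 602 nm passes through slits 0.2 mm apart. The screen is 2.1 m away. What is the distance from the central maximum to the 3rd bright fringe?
y = mλL/d = 18.96 mm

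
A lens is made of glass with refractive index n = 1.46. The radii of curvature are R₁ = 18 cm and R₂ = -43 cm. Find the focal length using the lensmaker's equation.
1/f = (n − 1)(1/R₁ − 1/R₂) → f = 27.58 cm (converging lens)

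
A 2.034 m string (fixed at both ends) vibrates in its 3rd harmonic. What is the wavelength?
λₙ = 2L/n = 1.356 m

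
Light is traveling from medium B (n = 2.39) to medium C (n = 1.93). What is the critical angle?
θc = arcsin(n₂/n₁) = 53.86°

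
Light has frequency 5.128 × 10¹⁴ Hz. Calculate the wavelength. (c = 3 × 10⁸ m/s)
λ = c/f = 585 nm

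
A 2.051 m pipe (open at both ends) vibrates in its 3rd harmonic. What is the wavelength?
λₙ = 2L/n = 1.367 m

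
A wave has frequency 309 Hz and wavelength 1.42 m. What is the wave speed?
v = fλ = 438.8 m/s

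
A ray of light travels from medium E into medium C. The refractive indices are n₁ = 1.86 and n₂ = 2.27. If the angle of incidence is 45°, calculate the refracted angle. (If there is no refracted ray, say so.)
sin θ₂ = (n₁/n₂)·sin θ₁ = 0.5794 → θ₂ = 35.41°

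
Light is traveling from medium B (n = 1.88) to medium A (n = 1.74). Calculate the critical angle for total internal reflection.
θc = arcsin(n₂/n₁) = 67.75°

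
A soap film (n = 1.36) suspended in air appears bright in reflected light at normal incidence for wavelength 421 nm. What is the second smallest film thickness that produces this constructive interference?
2nt = (m − ½)λ with m = 2 → t = (m − ½)λ/(2n) = 232.2 nm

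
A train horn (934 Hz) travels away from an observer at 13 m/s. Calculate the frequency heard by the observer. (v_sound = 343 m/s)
f_obs = f·v/(v + v_s) = 899.9 Hz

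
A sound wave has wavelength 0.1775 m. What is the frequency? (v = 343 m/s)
f = v/λ = 1932 Hz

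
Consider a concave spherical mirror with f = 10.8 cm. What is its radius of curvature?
R = 2|f| = 21.6 cm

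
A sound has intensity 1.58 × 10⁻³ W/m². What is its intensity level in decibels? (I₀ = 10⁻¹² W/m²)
β = 10·log₁₀(I/I₀) = 91.99 dB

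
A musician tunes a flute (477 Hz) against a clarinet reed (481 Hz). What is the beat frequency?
4 Hz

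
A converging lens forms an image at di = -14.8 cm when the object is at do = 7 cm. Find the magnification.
M = −di/do = 2.114 (upright image)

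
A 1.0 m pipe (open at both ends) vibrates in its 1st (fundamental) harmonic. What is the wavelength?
λₙ = 2L/n = 2 m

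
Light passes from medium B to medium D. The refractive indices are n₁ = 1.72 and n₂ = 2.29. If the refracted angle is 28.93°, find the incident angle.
sin θ₁ = (n₂/n₁)·sin θ₂ → θ₁ = 40.09°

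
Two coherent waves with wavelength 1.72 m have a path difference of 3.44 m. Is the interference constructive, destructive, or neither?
constructive — path difference = 2λ, a whole number of wavelengths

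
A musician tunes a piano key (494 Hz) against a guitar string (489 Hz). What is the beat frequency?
5 Hz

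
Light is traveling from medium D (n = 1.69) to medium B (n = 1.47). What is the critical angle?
θc = arcsin(n₂/n₁) = 60.44°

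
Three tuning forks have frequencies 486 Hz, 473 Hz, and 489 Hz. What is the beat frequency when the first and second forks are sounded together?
13 Hz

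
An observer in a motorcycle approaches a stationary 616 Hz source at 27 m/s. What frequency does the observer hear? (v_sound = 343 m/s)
f_obs = f·(v + v_o)/v = 664.5 Hz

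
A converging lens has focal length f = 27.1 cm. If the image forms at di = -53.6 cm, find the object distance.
1/do = 1/f − 1/di → do = 18 cm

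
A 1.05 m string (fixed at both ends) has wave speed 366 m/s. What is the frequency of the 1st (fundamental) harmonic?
fₙ = nv/(2L) = 174.3 Hz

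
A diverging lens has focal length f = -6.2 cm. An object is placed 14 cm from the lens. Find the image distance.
1/di = 1/f − 1/do → di = -4.297 cm (virtual image)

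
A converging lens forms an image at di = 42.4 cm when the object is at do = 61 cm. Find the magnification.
M = −di/do = -0.6951 (inverted image)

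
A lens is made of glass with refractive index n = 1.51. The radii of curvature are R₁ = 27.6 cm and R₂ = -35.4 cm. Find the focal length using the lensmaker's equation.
1/f = (n − 1)(1/R₁ − 1/R₂) → f = 30.41 cm (converging lens)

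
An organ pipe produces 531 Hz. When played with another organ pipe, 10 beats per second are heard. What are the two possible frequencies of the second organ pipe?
f₂ = 531 ± 10 Hz → 541 Hz or 521 Hz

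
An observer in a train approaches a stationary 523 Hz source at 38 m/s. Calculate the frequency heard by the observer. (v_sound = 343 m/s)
f_obs = f·(v + v_o)/v = 580.9 Hz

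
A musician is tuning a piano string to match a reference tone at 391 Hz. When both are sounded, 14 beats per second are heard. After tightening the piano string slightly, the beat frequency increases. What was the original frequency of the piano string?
405 Hz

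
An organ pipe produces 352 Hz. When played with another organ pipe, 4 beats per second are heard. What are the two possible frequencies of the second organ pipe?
f₂ = 352 ± 4 Hz → 356 Hz or 348 Hz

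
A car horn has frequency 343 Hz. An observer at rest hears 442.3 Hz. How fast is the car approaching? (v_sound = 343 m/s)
v_s = v·(1 − f/f_obs) = 77.01 m/s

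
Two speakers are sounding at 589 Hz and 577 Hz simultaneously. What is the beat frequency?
12 Hz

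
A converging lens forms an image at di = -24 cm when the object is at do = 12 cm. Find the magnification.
M = −di/do = 2 (upright image)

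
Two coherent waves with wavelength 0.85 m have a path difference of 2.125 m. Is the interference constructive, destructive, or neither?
destructive — path difference = 2.5λ, an odd multiple of λ/2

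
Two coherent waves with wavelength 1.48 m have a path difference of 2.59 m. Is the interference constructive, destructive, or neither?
neither (partial) — path difference = 1.75λ, neither a whole number of wavelengths nor an odd multiple of λ/2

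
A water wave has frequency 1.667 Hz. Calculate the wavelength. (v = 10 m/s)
λ = v/f = 5.999 m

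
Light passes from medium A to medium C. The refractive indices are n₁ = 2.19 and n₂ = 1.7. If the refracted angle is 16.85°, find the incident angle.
sin θ₁ = (n₂/n₁)·sin θ₂ → θ₁ = 13°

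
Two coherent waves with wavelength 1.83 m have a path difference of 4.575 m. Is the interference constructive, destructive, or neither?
destructive — path difference = 2.5λ, an odd multiple of λ/2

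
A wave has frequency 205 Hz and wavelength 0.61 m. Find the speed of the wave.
v = fλ = 125 m/s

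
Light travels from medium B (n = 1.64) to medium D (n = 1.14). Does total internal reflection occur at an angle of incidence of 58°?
θc = arcsin(n₂/n₁) = 44.04°; 58° > θc, so yes — total internal reflection.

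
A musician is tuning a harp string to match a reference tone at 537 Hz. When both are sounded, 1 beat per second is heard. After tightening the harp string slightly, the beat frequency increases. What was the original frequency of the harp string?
538 Hz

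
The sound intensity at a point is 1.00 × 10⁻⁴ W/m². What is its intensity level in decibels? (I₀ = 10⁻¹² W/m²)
β = 10·log₁₀(I/I₀) = 80 dB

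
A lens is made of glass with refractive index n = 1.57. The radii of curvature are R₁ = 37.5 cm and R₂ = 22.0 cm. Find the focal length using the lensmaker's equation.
1/f = (n − 1)(1/R₁ − 1/R₂) → f = -93.38 cm (diverging lens)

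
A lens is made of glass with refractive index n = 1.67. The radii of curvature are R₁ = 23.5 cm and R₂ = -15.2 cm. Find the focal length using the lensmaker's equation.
1/f = (n − 1)(1/R₁ − 1/R₂) → f = 13.78 cm (converging lens)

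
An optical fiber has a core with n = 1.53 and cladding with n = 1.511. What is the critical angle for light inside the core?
θc = arcsin(n_cladding/n_core) = 80.96°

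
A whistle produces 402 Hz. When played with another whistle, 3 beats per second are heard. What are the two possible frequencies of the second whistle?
f₂ = 402 ± 3 Hz → 405 Hz or 399 Hz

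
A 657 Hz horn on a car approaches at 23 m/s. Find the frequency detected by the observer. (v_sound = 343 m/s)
f_obs = f·v/(v − v_s) = 704.2 Hz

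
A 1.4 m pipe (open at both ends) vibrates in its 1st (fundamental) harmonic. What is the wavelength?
λₙ = 2L/n = 2.8 m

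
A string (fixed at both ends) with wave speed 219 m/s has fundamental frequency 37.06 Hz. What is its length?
L = v/(2f₁) = 2.955 m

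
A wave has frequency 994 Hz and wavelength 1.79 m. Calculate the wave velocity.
v = fλ = 1779 m/s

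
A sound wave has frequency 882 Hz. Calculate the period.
T = 1/f = 0.001134 s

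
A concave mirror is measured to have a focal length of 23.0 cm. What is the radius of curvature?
R = 2|f| = 46 cm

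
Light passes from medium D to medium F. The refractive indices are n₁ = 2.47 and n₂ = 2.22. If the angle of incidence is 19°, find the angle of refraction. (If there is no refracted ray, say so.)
sin θ₂ = (n₁/n₂)·sin θ₁ = 0.3622 → θ₂ = 21.24°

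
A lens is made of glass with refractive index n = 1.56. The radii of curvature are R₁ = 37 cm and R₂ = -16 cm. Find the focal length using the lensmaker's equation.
1/f = (n − 1)(1/R₁ − 1/R₂) → f = 19.95 cm (converging lens)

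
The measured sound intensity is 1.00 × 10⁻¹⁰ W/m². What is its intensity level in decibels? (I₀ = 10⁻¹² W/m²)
β = 10·log₁₀(I/I₀) = 20 dB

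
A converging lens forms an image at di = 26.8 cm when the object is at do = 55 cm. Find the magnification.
M = −di/do = -0.4873 (inverted image)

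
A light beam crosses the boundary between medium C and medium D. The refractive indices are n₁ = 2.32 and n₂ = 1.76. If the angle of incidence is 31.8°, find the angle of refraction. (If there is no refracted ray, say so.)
sin θ₂ = (n₁/n₂)·sin θ₁ = 0.6946 → θ₂ = 44°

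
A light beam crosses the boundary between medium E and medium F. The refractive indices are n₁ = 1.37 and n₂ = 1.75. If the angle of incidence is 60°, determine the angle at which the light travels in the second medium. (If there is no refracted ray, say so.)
sin θ₂ = (n₁/n₂)·sin θ₁ = 0.678 → θ₂ = 42.69°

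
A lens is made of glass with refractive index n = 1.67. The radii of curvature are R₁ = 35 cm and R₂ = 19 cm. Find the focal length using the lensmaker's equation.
1/f = (n − 1)(1/R₁ − 1/R₂) → f = -62.03 cm (diverging lens)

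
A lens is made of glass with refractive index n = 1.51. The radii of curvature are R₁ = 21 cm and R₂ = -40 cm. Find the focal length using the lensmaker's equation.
1/f = (n − 1)(1/R₁ − 1/R₂) → f = 27 cm (converging lens)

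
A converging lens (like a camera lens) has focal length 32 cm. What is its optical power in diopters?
P = 1/f = 3.125 D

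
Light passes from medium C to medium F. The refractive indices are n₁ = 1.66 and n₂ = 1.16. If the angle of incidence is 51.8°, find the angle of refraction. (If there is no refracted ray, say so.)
sin θ₂ = (n₁/n₂)·sin θ₁ = 1.125 > 1, so there is no refracted ray — the light undergoes total internal reflection.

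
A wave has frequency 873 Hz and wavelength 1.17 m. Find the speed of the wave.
v = fλ = 1021 m/s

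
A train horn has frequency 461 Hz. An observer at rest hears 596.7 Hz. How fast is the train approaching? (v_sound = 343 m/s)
v_s = v·(1 − f/f_obs) = 78 m/s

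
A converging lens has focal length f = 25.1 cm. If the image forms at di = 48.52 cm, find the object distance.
1/do = 1/f − 1/di → do = 52 cm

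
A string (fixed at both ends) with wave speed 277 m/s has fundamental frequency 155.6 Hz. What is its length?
L = v/(2f₁) = 0.8901 m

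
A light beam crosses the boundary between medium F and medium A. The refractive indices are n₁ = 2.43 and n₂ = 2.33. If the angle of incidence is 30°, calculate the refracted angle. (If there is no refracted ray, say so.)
sin θ₂ = (n₁/n₂)·sin θ₁ = 0.5215 → θ₂ = 31.43°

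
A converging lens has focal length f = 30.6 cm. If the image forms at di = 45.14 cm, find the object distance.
1/do = 1/f − 1/di → do = 95 cm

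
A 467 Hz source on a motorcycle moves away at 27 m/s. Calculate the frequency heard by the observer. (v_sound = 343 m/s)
f_obs = f·v/(v + v_s) = 432.9 Hz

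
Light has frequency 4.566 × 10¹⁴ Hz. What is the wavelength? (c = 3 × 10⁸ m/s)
λ = c/f = 657 nm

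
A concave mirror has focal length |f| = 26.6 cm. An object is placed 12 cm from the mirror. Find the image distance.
f = +26.6 cm (concave); 1/di = 1/f − 1/do → di = -21.86 cm (virtual image, behind mirror)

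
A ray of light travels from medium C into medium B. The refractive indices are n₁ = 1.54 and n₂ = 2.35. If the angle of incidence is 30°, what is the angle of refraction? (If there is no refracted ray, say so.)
sin θ₂ = (n₁/n₂)·sin θ₁ = 0.3277 → θ₂ = 19.13°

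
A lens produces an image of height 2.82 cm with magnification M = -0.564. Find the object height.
ho = |hi|/|M| = 5 cm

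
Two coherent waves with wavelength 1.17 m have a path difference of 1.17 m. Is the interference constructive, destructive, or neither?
constructive — path difference = 1λ, a whole number of wavelengths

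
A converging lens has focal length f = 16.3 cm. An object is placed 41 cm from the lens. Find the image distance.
1/di = 1/f − 1/do → di = 27.06 cm (real image)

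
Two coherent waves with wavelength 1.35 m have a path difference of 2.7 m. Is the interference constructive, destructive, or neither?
constructive — path difference = 2λ, a whole number of wavelengths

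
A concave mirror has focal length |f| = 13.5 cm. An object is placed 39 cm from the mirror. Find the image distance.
f = +13.5 cm (concave); 1/di = 1/f − 1/do → di = 20.65 cm (real image, in front of mirror)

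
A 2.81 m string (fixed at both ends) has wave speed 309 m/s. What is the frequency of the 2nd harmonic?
fₙ = nv/(2L) = 110 Hz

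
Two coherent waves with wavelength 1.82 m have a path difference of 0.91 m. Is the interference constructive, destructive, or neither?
destructive — path difference = 0.5λ, an odd multiple of λ/2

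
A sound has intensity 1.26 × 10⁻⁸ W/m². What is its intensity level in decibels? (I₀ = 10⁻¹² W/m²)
β = 10·log₁₀(I/I₀) = 41 dB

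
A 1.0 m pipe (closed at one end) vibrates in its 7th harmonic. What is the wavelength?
λₙ = 4L/n = 0.5714 m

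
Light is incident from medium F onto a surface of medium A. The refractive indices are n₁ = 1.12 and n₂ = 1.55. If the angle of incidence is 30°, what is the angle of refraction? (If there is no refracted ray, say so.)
sin θ₂ = (n₁/n₂)·sin θ₁ = 0.3613 → θ₂ = 21.18°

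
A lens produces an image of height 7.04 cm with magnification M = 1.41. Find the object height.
ho = |hi|/|M| = 4.993 cm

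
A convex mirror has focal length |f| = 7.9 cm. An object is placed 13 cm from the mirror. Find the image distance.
f = −7.9 cm (convex); 1/di = 1/f − 1/do → di = -4.914 cm (virtual image, behind mirror)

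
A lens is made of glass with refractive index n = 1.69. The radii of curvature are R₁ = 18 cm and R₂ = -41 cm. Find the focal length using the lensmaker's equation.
1/f = (n − 1)(1/R₁ − 1/R₂) → f = 18.13 cm (converging lens)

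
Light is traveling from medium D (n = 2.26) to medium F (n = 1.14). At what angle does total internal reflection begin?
θc = arcsin(n₂/n₁) = 30.29°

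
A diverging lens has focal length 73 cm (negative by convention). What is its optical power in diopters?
P = 1/f = -1.37 D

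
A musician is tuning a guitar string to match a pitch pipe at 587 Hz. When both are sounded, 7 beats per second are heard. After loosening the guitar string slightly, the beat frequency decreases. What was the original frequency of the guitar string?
594 Hz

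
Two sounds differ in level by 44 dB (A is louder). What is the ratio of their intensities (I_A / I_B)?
I_A/I_B = 10^(Δβ/10) = 25120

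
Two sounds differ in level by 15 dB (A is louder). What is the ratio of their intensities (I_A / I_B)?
I_A/I_B = 10^(Δβ/10) = 31.62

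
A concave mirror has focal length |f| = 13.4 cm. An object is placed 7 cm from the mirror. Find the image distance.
f = +13.4 cm (concave); 1/di = 1/f − 1/do → di = -14.66 cm (virtual image, behind mirror)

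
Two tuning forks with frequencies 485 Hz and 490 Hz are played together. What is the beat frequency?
5 Hz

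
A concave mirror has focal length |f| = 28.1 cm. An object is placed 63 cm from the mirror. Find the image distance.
f = +28.1 cm (concave); 1/di = 1/f − 1/do → di = 50.72 cm (real image, in front of mirror)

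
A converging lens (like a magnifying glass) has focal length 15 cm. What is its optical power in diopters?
P = 1/f = 6.667 D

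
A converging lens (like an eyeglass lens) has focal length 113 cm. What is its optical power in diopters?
P = 1/f = 0.885 D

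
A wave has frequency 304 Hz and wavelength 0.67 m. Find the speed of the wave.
v = fλ = 203.7 m/s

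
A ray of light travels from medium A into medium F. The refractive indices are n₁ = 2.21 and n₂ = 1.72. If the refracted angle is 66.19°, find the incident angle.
sin θ₁ = (n₂/n₁)·sin θ₂ → θ₁ = 45.4°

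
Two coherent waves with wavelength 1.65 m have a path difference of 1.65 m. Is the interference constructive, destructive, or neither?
constructive — path difference = 1λ, a whole number of wavelengths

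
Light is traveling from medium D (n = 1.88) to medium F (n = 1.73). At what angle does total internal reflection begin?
θc = arcsin(n₂/n₁) = 66.96°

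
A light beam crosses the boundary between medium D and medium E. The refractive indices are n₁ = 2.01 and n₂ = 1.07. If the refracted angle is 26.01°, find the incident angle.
sin θ₁ = (n₂/n₁)·sin θ₂ → θ₁ = 13.5°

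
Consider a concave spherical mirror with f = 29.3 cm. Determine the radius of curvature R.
R = 2|f| = 58.6 cm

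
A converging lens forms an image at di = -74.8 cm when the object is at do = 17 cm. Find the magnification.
M = −di/do = 4.4 (upright image)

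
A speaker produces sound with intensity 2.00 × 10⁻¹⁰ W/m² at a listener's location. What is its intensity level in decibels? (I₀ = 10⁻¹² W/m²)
β = 10·log₁₀(I/I₀) = 23.01 dB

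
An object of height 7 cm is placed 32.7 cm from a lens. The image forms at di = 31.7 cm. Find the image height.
hi = (-di/do) × ho = -6.786 cm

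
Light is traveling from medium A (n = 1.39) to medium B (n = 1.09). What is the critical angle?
θc = arcsin(n₂/n₁) = 51.64°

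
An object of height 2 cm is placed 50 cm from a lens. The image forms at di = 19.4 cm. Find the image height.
hi = (-di/do) × ho = -0.776 cm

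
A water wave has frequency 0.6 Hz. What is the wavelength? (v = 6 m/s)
λ = v/f = 10 m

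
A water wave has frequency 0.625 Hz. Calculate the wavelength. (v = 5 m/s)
λ = v/f = 8 m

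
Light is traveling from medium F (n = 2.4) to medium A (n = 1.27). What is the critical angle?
θc = arcsin(n₂/n₁) = 31.95°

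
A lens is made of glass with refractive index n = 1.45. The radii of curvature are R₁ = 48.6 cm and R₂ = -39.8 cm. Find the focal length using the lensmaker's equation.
1/f = (n − 1)(1/R₁ − 1/R₂) → f = 48.62 cm (converging lens)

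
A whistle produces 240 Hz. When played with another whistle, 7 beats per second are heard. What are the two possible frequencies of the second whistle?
f₂ = 240 ± 7 Hz → 247 Hz or 233 Hz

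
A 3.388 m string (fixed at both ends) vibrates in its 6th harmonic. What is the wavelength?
λₙ = 2L/n = 1.129 m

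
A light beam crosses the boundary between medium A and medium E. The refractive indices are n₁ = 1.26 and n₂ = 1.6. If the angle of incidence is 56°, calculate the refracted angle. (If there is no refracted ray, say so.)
sin θ₂ = (n₁/n₂)·sin θ₁ = 0.6529 → θ₂ = 40.76°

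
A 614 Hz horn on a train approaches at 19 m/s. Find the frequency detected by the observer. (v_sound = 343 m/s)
f_obs = f·v/(v − v_s) = 650 Hz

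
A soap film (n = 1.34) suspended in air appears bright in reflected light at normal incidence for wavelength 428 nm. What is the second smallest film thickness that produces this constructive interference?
2nt = (m − ½)λ with m = 2 → t = (m − ½)λ/(2n) = 239.6 nm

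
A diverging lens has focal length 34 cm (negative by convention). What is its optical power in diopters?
P = 1/f = -2.941 D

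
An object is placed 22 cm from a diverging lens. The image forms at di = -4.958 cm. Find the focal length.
1/f = 1/do + 1/di → f = -6.4 cm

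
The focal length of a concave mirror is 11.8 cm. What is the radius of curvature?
R = 2|f| = 23.6 cm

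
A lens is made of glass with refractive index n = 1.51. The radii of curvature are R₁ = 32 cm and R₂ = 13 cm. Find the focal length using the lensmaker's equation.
1/f = (n − 1)(1/R₁ − 1/R₂) → f = -42.93 cm (diverging lens)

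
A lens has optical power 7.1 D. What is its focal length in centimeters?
f = 1/P = 14.08 cm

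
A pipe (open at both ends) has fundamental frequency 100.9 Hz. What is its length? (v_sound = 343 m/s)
L = v/(2f₁) = 1.7 m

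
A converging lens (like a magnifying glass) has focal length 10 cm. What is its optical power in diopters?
P = 1/f = 10 D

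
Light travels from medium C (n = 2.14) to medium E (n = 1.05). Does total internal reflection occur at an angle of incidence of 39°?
θc = arcsin(n₂/n₁) = 29.38°; 39° > θc, so yes — total internal reflection.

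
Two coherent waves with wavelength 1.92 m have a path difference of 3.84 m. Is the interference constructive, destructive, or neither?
constructive — path difference = 2λ, a whole number of wavelengths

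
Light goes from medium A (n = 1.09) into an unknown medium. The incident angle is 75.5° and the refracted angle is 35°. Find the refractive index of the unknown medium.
n₂ = n₁·sin θ₁ / sin θ₂ = 1.84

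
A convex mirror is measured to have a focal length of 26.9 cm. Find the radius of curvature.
R = 2|f| = 53.8 cm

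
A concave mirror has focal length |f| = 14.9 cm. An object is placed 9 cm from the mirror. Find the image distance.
f = +14.9 cm (concave); 1/di = 1/f − 1/do → di = -22.73 cm (virtual image, behind mirror)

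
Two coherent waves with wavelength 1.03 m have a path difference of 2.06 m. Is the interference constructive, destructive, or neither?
constructive — path difference = 2λ, a whole number of wavelengths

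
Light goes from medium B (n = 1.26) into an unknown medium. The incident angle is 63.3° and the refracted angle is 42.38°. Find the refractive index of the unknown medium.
n₂ = n₁·sin θ₁ / sin θ₂ = 1.67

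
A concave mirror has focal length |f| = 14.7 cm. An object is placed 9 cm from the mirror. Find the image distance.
f = +14.7 cm (concave); 1/di = 1/f − 1/do → di = -23.21 cm (virtual image, behind mirror)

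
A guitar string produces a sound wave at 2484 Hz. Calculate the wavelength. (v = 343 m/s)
λ = v/f = 0.1381 m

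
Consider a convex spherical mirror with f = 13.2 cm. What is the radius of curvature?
R = 2|f| = 26.4 cm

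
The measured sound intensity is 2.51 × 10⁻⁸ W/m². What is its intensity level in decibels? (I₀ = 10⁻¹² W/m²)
β = 10·log₁₀(I/I₀) = 44 dB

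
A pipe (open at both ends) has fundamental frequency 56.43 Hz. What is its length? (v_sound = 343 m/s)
L = v/(2f₁) = 3.039 m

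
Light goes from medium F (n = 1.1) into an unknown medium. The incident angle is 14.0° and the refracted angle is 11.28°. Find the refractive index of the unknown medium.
n₂ = n₁·sin θ₁ / sin θ₂ = 1.36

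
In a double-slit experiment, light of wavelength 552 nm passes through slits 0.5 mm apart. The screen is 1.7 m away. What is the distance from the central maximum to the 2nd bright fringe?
y = mλL/d = 3.754 mm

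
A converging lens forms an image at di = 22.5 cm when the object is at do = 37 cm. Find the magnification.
M = −di/do = -0.6081 (inverted image)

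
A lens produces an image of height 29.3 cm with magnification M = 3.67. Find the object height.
ho = |hi|/|M| = 7.984 cm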